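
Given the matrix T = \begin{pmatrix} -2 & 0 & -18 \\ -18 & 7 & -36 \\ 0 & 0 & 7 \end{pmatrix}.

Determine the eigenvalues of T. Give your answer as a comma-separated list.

-2, 7, 7

Compute the characteristic polynomial p(s) = det(sI - T).
Cofactor expansion gives p(s) = s^3 - 12s^2 + 21s + 98.
Rational-root test: s = -2 gives p(-2) = 0.
Dividing by (s + 2) leaves s^2 - 14s + 49.
The quadratic factor is (s - 7)^2.
Eigenvalues: -2, 7, 7.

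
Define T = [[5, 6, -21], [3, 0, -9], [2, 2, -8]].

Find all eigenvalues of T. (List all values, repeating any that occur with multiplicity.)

Set up det(tI - T) = 0.
Cofactor expansion gives p(t) = t^3 + 3t^2 + 2t.
Rational-root test: t = 0 gives p(0) = 0.
Factor out t: p(t) = t·(t^2 + 3t + 2).
The quadratic factors as (t + 2)·(t + 1).
Eigenvalues: -2, -1, 0.

-2, -1, 0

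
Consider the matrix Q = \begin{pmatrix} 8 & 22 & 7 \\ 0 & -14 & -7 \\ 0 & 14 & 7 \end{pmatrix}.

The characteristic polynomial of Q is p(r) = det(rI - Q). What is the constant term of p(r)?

p(r) = r^3 - r^2 - 56r.
The constant term is 0.

0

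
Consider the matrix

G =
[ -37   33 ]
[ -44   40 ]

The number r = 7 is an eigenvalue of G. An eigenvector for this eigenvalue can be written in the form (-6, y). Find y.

-8

We need (G - 7I)v = 0.
G - 7I = [[-44, 33], [-44, 33]].
Row 1: (-44)·-6 + (33)·y = 0
Row 2: (-44)·-6 + (33)·y = 0
Solving gives y = -8.
Check: G·(-6, -8) = (-42, -56) = 7·(-6, -8).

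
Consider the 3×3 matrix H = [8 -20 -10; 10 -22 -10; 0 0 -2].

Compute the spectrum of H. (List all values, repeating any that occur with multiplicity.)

Compute the characteristic polynomial p(λ) = det(λI - H).
Expanding along the first row, p(λ) = λ^3 + 16λ^2 + 52λ + 48.
Try λ = -2: p(-2) = 0, so -2 is a root.
Factor out (λ + 2): p(λ) = (λ + 2)·(λ^2 + 14λ + 24).
The quadratic factors as (λ + 12)·(λ + 2).
Eigenvalues: -12, -2, -2.

-12, -2, -2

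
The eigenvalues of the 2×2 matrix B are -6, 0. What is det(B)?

det(B) is the product of the eigenvalues: (-6) · (0) = 0.

0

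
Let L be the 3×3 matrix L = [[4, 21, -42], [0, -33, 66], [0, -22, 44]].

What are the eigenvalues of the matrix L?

0, 4, 11

Compute the characteristic polynomial p(λ) = det(λI - L).
Cofactor expansion gives p(λ) = λ^3 - 15λ^2 + 44λ.
Try λ = 0: p(0) = 0, so 0 is a root.
Dividing by λ leaves λ^2 - 15λ + 44.
The quadratic factors as (λ - 4)·(λ - 11).
Eigenvalues: 0, 4, 11.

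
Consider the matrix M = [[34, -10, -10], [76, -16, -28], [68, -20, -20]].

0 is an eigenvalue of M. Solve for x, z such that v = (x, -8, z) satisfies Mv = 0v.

-5, -9

We need (M)v = 0.
M = [[34, -10, -10], [76, -16, -28], [68, -20, -20]].
Row 1: (34)·x + (-10)·-8 + (-10)·z = 0
Row 2: (76)·x + (-16)·-8 + (-28)·z = 0
Row 3: (68)·x + (-20)·-8 + (-20)·z = 0
Solving gives x = -5, z = -9.
Check: M·(-5, -8, -9) = (0, 0, 0) = 0·(-5, -8, -9).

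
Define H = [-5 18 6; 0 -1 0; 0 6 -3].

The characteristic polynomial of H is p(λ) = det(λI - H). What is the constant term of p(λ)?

15

p(λ) = λ^3 + 9λ^2 + 23λ + 15.
The constant term is 15.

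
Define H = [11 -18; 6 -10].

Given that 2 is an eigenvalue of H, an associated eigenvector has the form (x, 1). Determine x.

2

We need (H - 2I)v = 0.
H - 2I = [[9, -18], [6, -12]].
Row 1: (9)·x + (-18)·1 = 0
Row 2: (6)·x + (-12)·1 = 0
Solving gives x = 2.
Check: H·(2, 1) = (4, 2) = 2·(2, 1).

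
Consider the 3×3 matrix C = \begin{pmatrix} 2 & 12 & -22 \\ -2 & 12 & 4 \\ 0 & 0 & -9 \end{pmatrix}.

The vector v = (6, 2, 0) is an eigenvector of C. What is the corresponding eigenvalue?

Compute Cv: C·(6, 2, 0) = (36, 12, 0).
Since Cv = λv, compare component 1: 36 = λ·6, so λ = 6.

6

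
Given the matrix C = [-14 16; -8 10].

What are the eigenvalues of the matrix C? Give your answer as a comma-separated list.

det(C - tI) = (-14 - t)(10 - t) - (16)·(-8) = t^2 + 4t - 12.
This factors as (t + 6)·(t - 2) = 0.
Eigenvalues: -6, 2.

-6, 2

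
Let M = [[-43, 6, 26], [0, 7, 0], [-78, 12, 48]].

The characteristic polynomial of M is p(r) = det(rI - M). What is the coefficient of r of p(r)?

p(r) = r^3 - 12r^2 - r + 252.
The coefficient of r is -1.

-1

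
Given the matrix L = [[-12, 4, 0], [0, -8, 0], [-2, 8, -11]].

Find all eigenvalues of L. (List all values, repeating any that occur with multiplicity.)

Compute the characteristic polynomial p(s) = det(sI - L).
Expanding the 3×3 determinant: p(s) = s^3 + 31s^2 + 316s + 1056.
Try s = -12: p(-12) = 0, so -12 is a root.
Factor out (s + 12): p(s) = (s + 12)·(s^2 + 19s + 88).
The quadratic factors as (s + 11)·(s + 8).
Eigenvalues: -12, -11, -8.

-12, -11, -8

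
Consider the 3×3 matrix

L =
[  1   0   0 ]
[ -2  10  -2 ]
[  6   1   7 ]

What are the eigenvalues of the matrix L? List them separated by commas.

1, 8, 9

The characteristic polynomial is p(μ) = det(μI - L).
Expanding along the first row, p(μ) = μ^3 - 18μ^2 + 89μ - 72.
Since p(1) = 0, μ = 1 is a root.
Dividing by (μ - 1) leaves μ^2 - 17μ + 72.
The quadratic factors as (μ - 8)·(μ - 9).
Eigenvalues: 1, 8, 9.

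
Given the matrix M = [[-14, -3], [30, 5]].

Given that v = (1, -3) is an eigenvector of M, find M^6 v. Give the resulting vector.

(15625, -46875)

First find the eigenvalue: Mv = (-5, 15) = -5·(1, -3), so λ = -5.
Then M^6 v = λ^6·v = (-5)^6·(1, -3) = 15625·(1, -3) = (15625, -46875).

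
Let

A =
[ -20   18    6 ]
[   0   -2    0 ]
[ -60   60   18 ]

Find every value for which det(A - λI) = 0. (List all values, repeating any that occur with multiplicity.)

-2, -2, 0

The characteristic polynomial is p(r) = det(rI - A).
Cofactor expansion gives p(r) = r^3 + 4r^2 + 4r.
Rational-root test: r = 0 gives p(0) = 0.
Dividing by r leaves r^2 + 4r + 4.
The quadratic factor is (r + 2)^2.
Eigenvalues: -2, -2, 0.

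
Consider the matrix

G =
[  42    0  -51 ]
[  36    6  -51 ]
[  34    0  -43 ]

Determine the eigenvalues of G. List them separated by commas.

-9, 6, 8

Set up det(λI - G) = 0.
Expanding the 3×3 determinant: p(λ) = λ^3 - 5λ^2 - 78λ + 432.
Rational-root test: λ = 6 gives p(6) = 0.
Dividing by (λ - 6) leaves λ^2 + λ - 72.
The quadratic factors as (λ + 9)·(λ - 8).
Eigenvalues: -9, 6, 8.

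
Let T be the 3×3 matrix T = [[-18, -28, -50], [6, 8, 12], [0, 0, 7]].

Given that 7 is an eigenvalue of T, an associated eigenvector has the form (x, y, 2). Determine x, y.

-4, 0

We need (T - 7I)v = 0.
T - 7I = [[-25, -28, -50], [6, 1, 12], [0, 0, 0]].
Row 1: (-25)·x + (-28)·y + (-50)·2 = 0
Row 2: (6)·x + (1)·y + (12)·2 = 0
Row 3: (0)·x + (0)·y + (0)·2 = 0
Solving gives x = -4, y = 0.
Check: T·(-4, 0, 2) = (-28, 0, 14) = 7·(-4, 0, 2).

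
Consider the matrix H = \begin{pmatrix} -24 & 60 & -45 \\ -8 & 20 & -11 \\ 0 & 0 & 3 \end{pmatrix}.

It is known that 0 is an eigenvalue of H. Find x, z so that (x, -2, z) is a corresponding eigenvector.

We need (H)v = 0.
H = [[-24, 60, -45], [-8, 20, -11], [0, 0, 3]].
Row 1: (-24)·x + (60)·-2 + (-45)·z = 0
Row 2: (-8)·x + (20)·-2 + (-11)·z = 0
Row 3: (0)·x + (0)·-2 + (3)·z = 0
Solving gives x = -5, z = 0.
Check: H·(-5, -2, 0) = (0, 0, 0) = 0·(-5, -2, 0).

-5, 0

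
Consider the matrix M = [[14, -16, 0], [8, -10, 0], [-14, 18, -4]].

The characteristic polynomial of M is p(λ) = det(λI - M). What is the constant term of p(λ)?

p(λ) = λ^3 - 28λ - 48.
The constant term is -48.

-48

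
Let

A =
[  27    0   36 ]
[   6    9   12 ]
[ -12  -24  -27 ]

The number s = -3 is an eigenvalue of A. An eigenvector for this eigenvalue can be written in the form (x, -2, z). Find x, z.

-6, 5

We need (A + 3I)v = 0.
A + 3I = [[30, 0, 36], [6, 12, 12], [-12, -24, -24]].
Row 1: (30)·x + (0)·-2 + (36)·z = 0
Row 2: (6)·x + (12)·-2 + (12)·z = 0
Row 3: (-12)·x + (-24)·-2 + (-24)·z = 0
Solving gives x = -6, z = 5.
Check: A·(-6, -2, 5) = (18, 6, -15) = -3·(-6, -2, 5).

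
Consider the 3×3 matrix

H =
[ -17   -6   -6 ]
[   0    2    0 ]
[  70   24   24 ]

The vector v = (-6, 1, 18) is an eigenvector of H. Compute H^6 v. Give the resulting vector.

(-384, 64, 1152)

First find the eigenvalue: Hv = (-12, 2, 36) = 2·(-6, 1, 18), so λ = 2.
Then H^6 v = λ^6·v = 2^6·(-6, 1, 18) = 64·(-6, 1, 18) = (-384, 64, 1152).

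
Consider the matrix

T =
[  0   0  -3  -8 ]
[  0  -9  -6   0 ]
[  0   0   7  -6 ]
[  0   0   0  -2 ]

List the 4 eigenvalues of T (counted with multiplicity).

T is upper triangular, so its eigenvalues are the diagonal entries.
Diagonal: 0, -9, 7, -2.

-9, -2, 0, 7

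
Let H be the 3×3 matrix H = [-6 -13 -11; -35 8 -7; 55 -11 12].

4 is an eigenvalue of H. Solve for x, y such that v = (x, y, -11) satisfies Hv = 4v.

We need (H - 4I)v = 0.
H - 4I = [[-10, -13, -11], [-35, 4, -7], [55, -11, 8]].
Row 1: (-10)·x + (-13)·y + (-11)·-11 = 0
Row 2: (-35)·x + (4)·y + (-7)·-11 = 0
Row 3: (55)·x + (-11)·y + (8)·-11 = 0
Solving gives x = 3, y = 7.
Check: H·(3, 7, -11) = (12, 28, -44) = 4·(3, 7, -11).

3, 7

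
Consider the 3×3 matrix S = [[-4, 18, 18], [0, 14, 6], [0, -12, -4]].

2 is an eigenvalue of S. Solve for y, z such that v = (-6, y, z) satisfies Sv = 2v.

2, -4

We need (S - 2I)v = 0.
S - 2I = [[-6, 18, 18], [0, 12, 6], [0, -12, -6]].
Row 1: (-6)·-6 + (18)·y + (18)·z = 0
Row 2: (0)·-6 + (12)·y + (6)·z = 0
Row 3: (0)·-6 + (-12)·y + (-6)·z = 0
Solving gives y = 2, z = -4.
Check: S·(-6, 2, -4) = (-12, 4, -8) = 2·(-6, 2, -4).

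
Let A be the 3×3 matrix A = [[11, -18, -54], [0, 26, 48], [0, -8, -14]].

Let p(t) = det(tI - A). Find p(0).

p(0) = det(0·I − A) = det(−A) = (−1)^3·det(A).
det(A) = 220, so p(0) = -220.

-220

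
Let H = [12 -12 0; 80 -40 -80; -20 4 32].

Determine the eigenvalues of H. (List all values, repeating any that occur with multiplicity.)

Set up det(sI - H) = 0.
Expanding along the first row, p(s) = s^3 - 4s^2 - 96s.
Since p(12) = 0, s = 12 is a root.
Dividing by (s - 12) leaves s^2 + 8s.
The quadratic factors as (s + 8)·s.
Eigenvalues: -8, 0, 12.

-8, 0, 12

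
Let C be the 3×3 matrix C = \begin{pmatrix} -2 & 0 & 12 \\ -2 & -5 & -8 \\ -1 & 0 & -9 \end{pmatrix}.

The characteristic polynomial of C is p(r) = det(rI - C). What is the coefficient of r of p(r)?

p(r) = r^3 + 16r^2 + 85r + 150.
The coefficient of r is 85.

85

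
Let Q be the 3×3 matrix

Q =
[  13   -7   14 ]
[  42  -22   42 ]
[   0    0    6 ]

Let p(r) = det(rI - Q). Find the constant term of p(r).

p(r) = r^3 + 3r^2 - 46r - 48.
The constant term is -48.

-48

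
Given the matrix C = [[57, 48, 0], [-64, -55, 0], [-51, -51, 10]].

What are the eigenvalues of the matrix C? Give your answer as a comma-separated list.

-7, 9, 10

Set up det(lambda·I - C) = 0.
Expanding the 3×3 determinant: p(lambda) = lambda^3 - 12·lambda^2 - 43·lambda + 630.
Rational-root test: lambda = -7 gives p(-7) = 0.
Factor out (lambda + 7): p(lambda) = (lambda + 7)·(lambda^2 - 19·lambda + 90).
The quadratic factors as (lambda - 9)·(lambda - 10).
Eigenvalues: -7, 9, 10.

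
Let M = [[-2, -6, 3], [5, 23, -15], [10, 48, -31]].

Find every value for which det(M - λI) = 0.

-7, -2, -1

Set up det(lambda·I - M) = 0.
Cofactor expansion gives p(lambda) = lambda^3 + 10·lambda^2 + 23·lambda + 14.
Try lambda = -2: p(-2) = 0, so -2 is a root.
Dividing by (lambda + 2) leaves lambda^2 + 8·lambda + 7.
The quadratic factors as (lambda + 7)·(lambda + 1).
Eigenvalues: -7, -2, -1.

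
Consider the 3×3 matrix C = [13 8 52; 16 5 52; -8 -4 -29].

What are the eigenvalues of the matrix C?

-5, -3, -3

Set up det(λI - C) = 0.
Cofactor expansion gives p(λ) = λ^3 + 11λ^2 + 39λ + 45.
Try λ = -3: p(-3) = 0, so -3 is a root.
Dividing by (λ + 3) leaves λ^2 + 8λ + 15.
The quadratic factors as (λ + 5)·(λ + 3).
Eigenvalues: -5, -3, -3.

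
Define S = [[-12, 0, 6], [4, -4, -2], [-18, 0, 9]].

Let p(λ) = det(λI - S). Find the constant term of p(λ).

0

p(λ) = λ^3 + 7λ^2 + 12λ.
The constant term is 0.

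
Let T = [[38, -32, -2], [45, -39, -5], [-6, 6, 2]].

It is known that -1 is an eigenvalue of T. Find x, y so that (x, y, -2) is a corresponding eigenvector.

We need (T + 1I)v = 0.
T + 1I = [[39, -32, -2], [45, -38, -5], [-6, 6, 3]].
Row 1: (39)·x + (-32)·y + (-2)·-2 = 0
Row 2: (45)·x + (-38)·y + (-5)·-2 = 0
Row 3: (-6)·x + (6)·y + (3)·-2 = 0
Solving gives x = 4, y = 5.
Check: T·(4, 5, -2) = (-4, -5, 2) = -1·(4, 5, -2).

4, 5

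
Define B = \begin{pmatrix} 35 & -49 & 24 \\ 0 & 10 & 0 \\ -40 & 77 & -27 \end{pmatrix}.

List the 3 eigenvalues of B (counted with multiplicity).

Compute the characteristic polynomial p(λ) = det(λI - B).
Cofactor expansion gives p(λ) = λ^3 - 18λ^2 + 95λ - 150.
Try λ = 3: p(3) = 0, so 3 is a root.
Dividing by (λ - 3) leaves λ^2 - 15λ + 50.
The quadratic factors as (λ - 5)·(λ - 10).
Eigenvalues: 3, 5, 10.

3, 5, 10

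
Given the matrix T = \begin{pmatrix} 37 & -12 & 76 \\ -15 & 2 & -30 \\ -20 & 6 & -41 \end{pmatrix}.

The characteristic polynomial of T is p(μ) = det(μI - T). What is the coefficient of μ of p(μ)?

-5

p(μ) = μ^3 + 2μ^2 - 5μ - 6.
The coefficient of μ is -5.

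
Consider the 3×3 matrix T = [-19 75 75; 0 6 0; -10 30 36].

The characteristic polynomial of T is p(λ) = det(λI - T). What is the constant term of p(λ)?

p(λ) = λ^3 - 23λ^2 + 168λ - 396.
The constant term is -396.

-396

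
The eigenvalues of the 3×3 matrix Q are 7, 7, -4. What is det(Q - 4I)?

-72

If Q has eigenvalues 7, 7, -4, then Q - 4I has eigenvalues 3, 3, -8.
det(Q - 4I) = (3) · (3) · (-8) = -72.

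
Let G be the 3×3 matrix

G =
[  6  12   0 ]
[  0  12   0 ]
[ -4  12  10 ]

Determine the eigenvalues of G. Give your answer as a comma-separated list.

Compute the characteristic polynomial p(t) = det(tI - G).
Expanding along the first row, p(t) = t^3 - 28t^2 + 252t - 720.
Try t = 12: p(12) = 0, so 12 is a root.
Dividing by (t - 12) leaves t^2 - 16t + 60.
The quadratic factors as (t - 6)·(t - 10).
Eigenvalues: 6, 10, 12.

6, 10, 12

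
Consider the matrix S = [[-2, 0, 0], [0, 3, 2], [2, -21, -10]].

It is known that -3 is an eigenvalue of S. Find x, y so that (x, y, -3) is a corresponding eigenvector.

We need (S + 3I)v = 0.
S + 3I = [[1, 0, 0], [0, 6, 2], [2, -21, -7]].
Row 1: (1)·x + (0)·y + (0)·-3 = 0
Row 2: (0)·x + (6)·y + (2)·-3 = 0
Row 3: (2)·x + (-21)·y + (-7)·-3 = 0
Solving gives x = 0, y = 1.
Check: S·(0, 1, -3) = (0, -3, 9) = -3·(0, 1, -3).

0, 1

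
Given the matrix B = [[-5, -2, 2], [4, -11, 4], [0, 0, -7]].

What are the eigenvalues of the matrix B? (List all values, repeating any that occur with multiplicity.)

-9, -7, -7

The characteristic polynomial is p(μ) = det(μI - B).
Expanding along the first row, p(μ) = μ^3 + 23μ^2 + 175μ + 441.
Try μ = -7: p(-7) = 0, so -7 is a root.
Factor out (μ + 7): p(μ) = (μ + 7)·(μ^2 + 16μ + 63).
The quadratic factors as (μ + 9)·(μ + 7).
Eigenvalues: -9, -7, -7.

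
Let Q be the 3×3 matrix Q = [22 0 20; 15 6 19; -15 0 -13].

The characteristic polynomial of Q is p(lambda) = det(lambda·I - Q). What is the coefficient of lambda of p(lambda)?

68

p(lambda) = lambda^3 - 15·lambda^2 + 68·lambda - 84.
The coefficient of lambda is 68.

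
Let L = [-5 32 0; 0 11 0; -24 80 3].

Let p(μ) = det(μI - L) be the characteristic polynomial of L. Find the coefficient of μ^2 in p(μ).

-9

The coefficient of μ^2 of det(μI - L) is −trace(L).
trace(L) = (-5) + (11) + (3) = 9, so the coefficient is -9.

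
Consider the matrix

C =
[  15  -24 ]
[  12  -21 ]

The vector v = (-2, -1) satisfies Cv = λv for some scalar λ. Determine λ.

Compute Cv: C·(-2, -1) = (-6, -3).
Since Cv = λv, compare component 1: -6 = λ·-2, so λ = 3.

3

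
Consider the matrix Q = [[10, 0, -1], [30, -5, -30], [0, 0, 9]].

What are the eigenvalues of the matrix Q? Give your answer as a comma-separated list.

-5, 9, 10

The characteristic polynomial is p(λ) = det(λI - Q).
Expanding along the first row, p(λ) = λ^3 - 14λ^2 - 5λ + 450.
Since p(-5) = 0, λ = -5 is a root.
Factor out (λ + 5): p(λ) = (λ + 5)·(λ^2 - 19λ + 90).
The quadratic factors as (λ - 9)·(λ - 10).
Eigenvalues: -5, 9, 10.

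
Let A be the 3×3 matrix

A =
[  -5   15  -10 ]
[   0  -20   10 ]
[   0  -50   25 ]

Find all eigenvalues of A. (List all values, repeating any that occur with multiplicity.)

-5, 0, 5

Compute the characteristic polynomial p(t) = det(tI - A).
Expanding the 3×3 determinant: p(t) = t^3 - 25t.
Since p(5) = 0, t = 5 is a root.
Factor out (t - 5): p(t) = (t - 5)·(t^2 + 5t).
The quadratic factors as (t + 5)·t.
Eigenvalues: -5, 0, 5.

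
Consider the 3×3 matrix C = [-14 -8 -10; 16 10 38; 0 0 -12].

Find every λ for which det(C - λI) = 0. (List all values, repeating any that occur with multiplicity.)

-12, -6, 2

The characteristic polynomial is p(μ) = det(μI - C).
Cofactor expansion gives p(μ) = μ^3 + 16μ^2 + 36μ - 144.
Try μ = -6: p(-6) = 0, so -6 is a root.
Factor out (μ + 6): p(μ) = (μ + 6)·(μ^2 + 10μ - 24).
The quadratic factors as (μ + 12)·(μ - 2).
Eigenvalues: -12, -6, 2.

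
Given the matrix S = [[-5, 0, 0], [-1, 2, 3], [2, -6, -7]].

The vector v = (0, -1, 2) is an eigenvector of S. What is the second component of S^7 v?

First find the eigenvalue: Sv = (0, 4, -8) = -4·(0, -1, 2), so λ = -4.
Then S^7 v = λ^7·v = (-4)^7·(0, -1, 2) = -16384·(0, -1, 2) = (0, 16384, -32768).

16384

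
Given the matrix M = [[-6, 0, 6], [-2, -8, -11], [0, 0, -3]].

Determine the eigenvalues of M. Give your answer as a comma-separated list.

Compute the characteristic polynomial p(λ) = det(λI - M).
Expanding the 3×3 determinant: p(λ) = λ^3 + 17λ^2 + 90λ + 144.
Try λ = -6: p(-6) = 0, so -6 is a root.
Factor out (λ + 6): p(λ) = (λ + 6)·(λ^2 + 11λ + 24).
The quadratic factors as (λ + 8)·(λ + 3).
Eigenvalues: -8, -6, -3.

-8, -6, -3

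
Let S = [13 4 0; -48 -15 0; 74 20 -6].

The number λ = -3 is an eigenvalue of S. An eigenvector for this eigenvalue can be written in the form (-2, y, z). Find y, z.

8, 4

We need (S + 3I)v = 0.
S + 3I = [[16, 4, 0], [-48, -12, 0], [74, 20, -3]].
Row 1: (16)·-2 + (4)·y + (0)·z = 0
Row 2: (-48)·-2 + (-12)·y + (0)·z = 0
Row 3: (74)·-2 + (20)·y + (-3)·z = 0
Solving gives y = 8, z = 4.
Check: S·(-2, 8, 4) = (6, -24, -12) = -3·(-2, 8, 4).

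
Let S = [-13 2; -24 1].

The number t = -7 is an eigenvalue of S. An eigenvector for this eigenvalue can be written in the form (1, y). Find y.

We need (S + 7I)v = 0.
S + 7I = [[-6, 2], [-24, 8]].
Row 1: (-6)·1 + (2)·y = 0
Row 2: (-24)·1 + (8)·y = 0
Solving gives y = 3.
Check: S·(1, 3) = (-7, -21) = -7·(1, 3).

3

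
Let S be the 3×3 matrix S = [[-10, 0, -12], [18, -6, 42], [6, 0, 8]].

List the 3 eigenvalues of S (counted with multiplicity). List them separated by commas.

-6, -4, 2

Compute the characteristic polynomial p(λ) = det(λI - S).
Cofactor expansion gives p(λ) = λ^3 + 8λ^2 + 4λ - 48.
Rational-root test: λ = -6 gives p(-6) = 0.
Dividing by (λ + 6) leaves λ^2 + 2λ - 8.
The quadratic factors as (λ + 4)·(λ - 2).
Eigenvalues: -6, -4, 2.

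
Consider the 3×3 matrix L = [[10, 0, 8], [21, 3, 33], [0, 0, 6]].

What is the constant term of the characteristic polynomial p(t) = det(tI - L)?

p(0) = det(0·I − L) = det(−L) = (−1)^3·det(L).
det(L) = 180, so p(0) = -180.

-180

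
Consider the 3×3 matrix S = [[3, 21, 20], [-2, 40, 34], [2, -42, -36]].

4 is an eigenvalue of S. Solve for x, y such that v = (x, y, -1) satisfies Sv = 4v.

1, 1

We need (S - 4I)v = 0.
S - 4I = [[-1, 21, 20], [-2, 36, 34], [2, -42, -40]].
Row 1: (-1)·x + (21)·y + (20)·-1 = 0
Row 2: (-2)·x + (36)·y + (34)·-1 = 0
Row 3: (2)·x + (-42)·y + (-40)·-1 = 0
Solving gives x = 1, y = 1.
Check: S·(1, 1, -1) = (4, 4, -4) = 4·(1, 1, -1).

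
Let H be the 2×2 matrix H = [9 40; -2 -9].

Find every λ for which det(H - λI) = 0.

-1, 1

det(H - tI) = (9 - t)(-9 - t) - (40)·(-2) = t^2 - 1.
This factors as (t + 1)·(t - 1) = 0.
Eigenvalues: -1, 1.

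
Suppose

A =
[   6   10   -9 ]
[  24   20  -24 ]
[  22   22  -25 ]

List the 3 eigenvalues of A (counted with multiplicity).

-4, -3, 8

Compute the characteristic polynomial p(t) = det(tI - A).
Cofactor expansion gives p(t) = t^3 - t^2 - 44t - 96.
Since p(-3) = 0, t = -3 is a root.
Factor out (t + 3): p(t) = (t + 3)·(t^2 - 4t - 32).
The quadratic factors as (t + 4)·(t - 8).
Eigenvalues: -4, -3, 8.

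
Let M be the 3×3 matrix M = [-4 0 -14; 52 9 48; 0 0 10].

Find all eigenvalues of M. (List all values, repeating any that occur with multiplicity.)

The characteristic polynomial is p(λ) = det(λI - M).
Expanding along the first row, p(λ) = λ^3 - 15λ^2 + 14λ + 360.
Rational-root test: λ = 9 gives p(9) = 0.
Dividing by (λ - 9) leaves λ^2 - 6λ - 40.
The quadratic factors as (λ + 4)·(λ - 10).
Eigenvalues: -4, 9, 10.

-4, 9, 10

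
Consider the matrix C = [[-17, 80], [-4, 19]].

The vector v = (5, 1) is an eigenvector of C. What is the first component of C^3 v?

-5

First find the eigenvalue: Cv = (-5, -1) = -1·(5, 1), so λ = -1.
Then C^3 v = λ^3·v = (-1)^3·(5, 1) = -1·(5, 1) = (-5, -1).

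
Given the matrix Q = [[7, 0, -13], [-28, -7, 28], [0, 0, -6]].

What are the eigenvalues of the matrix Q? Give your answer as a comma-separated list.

-7, -6, 7

The characteristic polynomial is p(s) = det(sI - Q).
Expanding the 3×3 determinant: p(s) = s^3 + 6s^2 - 49s - 294.
Try s = -7: p(-7) = 0, so -7 is a root.
Dividing by (s + 7) leaves s^2 - s - 42.
The quadratic factors as (s + 6)·(s - 7).
Eigenvalues: -7, -6, 7.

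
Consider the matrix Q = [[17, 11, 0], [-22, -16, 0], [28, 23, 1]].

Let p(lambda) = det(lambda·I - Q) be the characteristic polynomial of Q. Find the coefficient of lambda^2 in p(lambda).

The coefficient of lambda^2 of det(lambda·I - Q) is −trace(Q).
trace(Q) = (17) + (-16) + (1) = 2, so the coefficient is -2.

-2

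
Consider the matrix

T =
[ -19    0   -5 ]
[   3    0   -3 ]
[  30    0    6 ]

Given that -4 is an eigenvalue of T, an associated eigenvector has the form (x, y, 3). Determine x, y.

We need (T + 4I)v = 0.
T + 4I = [[-15, 0, -5], [3, 4, -3], [30, 0, 10]].
Row 1: (-15)·x + (0)·y + (-5)·3 = 0
Row 2: (3)·x + (4)·y + (-3)·3 = 0
Row 3: (30)·x + (0)·y + (10)·3 = 0
Solving gives x = -1, y = 3.
Check: T·(-1, 3, 3) = (4, -12, -12) = -4·(-1, 3, 3).

-1, 3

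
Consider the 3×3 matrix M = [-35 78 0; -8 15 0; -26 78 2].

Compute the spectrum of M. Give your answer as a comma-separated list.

Set up det(λI - M) = 0.
Expanding along the first row, p(λ) = λ^3 + 18λ^2 + 59λ - 198.
Since p(2) = 0, λ = 2 is a root.
Factor out (λ - 2): p(λ) = (λ - 2)·(λ^2 + 20λ + 99).
The quadratic factors as (λ + 11)·(λ + 9).
Eigenvalues: -11, -9, 2.

-11, -9, 2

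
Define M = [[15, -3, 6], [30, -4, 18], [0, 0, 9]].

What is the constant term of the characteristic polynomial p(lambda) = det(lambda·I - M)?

-270

p(0) = det(0·I − M) = det(−M) = (−1)^3·det(M).
det(M) = 270, so p(0) = -270.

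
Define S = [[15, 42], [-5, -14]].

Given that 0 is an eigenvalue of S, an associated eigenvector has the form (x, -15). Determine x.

42

We need (S)v = 0.
S = [[15, 42], [-5, -14]].
Row 1: (15)·x + (42)·-15 = 0
Row 2: (-5)·x + (-14)·-15 = 0
Solving gives x = 42.
Check: S·(42, -15) = (0, 0) = 0·(42, -15).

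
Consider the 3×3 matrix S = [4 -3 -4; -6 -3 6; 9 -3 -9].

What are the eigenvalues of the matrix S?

-5, -3, 0

The characteristic polynomial is p(lambda) = det(lambda·I - S).
Cofactor expansion gives p(lambda) = lambda^3 + 8·lambda^2 + 15·lambda.
Rational-root test: lambda = 0 gives p(0) = 0.
Dividing by lambda leaves lambda^2 + 8·lambda + 15.
The quadratic factors as (lambda + 5)·(lambda + 3).
Eigenvalues: -5, -3, 0.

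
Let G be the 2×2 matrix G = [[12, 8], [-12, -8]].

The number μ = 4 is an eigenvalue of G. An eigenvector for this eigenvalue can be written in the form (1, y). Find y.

We need (G - 4I)v = 0.
G - 4I = [[8, 8], [-12, -12]].
Row 1: (8)·1 + (8)·y = 0
Row 2: (-12)·1 + (-12)·y = 0
Solving gives y = -1.
Check: G·(1, -1) = (4, -4) = 4·(1, -1).

-1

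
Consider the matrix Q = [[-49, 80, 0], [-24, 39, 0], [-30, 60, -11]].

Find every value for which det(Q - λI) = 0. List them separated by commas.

Compute the characteristic polynomial p(μ) = det(μI - Q).
Cofactor expansion gives p(μ) = μ^3 + 21μ^2 + 119μ + 99.
Rational-root test: μ = -11 gives p(-11) = 0.
Factor out (μ + 11): p(μ) = (μ + 11)·(μ^2 + 10μ + 9).
The quadratic factors as (μ + 9)·(μ + 1).
Eigenvalues: -11, -9, -1.

-11, -9, -1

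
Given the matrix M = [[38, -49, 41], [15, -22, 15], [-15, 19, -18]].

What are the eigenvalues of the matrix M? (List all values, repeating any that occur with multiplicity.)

-7, -3, 8

The characteristic polynomial is p(lambda) = det(lambda·I - M).
Expanding along the first row, p(lambda) = lambda^3 + 2·lambda^2 - 59·lambda - 168.
Since p(-3) = 0, lambda = -3 is a root.
Factor out (lambda + 3): p(lambda) = (lambda + 3)·(lambda^2 - lambda - 56).
The quadratic factors as (lambda + 7)·(lambda - 8).
Eigenvalues: -7, -3, 8.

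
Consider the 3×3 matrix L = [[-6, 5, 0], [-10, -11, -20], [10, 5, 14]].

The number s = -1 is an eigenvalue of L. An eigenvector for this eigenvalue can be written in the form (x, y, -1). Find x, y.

1, 1

We need (L + 1I)v = 0.
L + 1I = [[-5, 5, 0], [-10, -10, -20], [10, 5, 15]].
Row 1: (-5)·x + (5)·y + (0)·-1 = 0
Row 2: (-10)·x + (-10)·y + (-20)·-1 = 0
Row 3: (10)·x + (5)·y + (15)·-1 = 0
Solving gives x = 1, y = 1.
Check: L·(1, 1, -1) = (-1, -1, 1) = -1·(1, 1, -1).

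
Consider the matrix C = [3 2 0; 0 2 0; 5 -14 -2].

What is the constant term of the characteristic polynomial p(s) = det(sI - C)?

p(0) = det(0·I − C) = det(−C) = (−1)^3·det(C).
det(C) = -12, so p(0) = 12.

12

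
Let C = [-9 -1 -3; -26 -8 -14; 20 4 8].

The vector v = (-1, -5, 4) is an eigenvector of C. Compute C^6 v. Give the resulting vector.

(-64, -320, 256)

First find the eigenvalue: Cv = (2, 10, -8) = -2·(-1, -5, 4), so λ = -2.
Then C^6 v = λ^6·v = (-2)^6·(-1, -5, 4) = 64·(-1, -5, 4) = (-64, -320, 256).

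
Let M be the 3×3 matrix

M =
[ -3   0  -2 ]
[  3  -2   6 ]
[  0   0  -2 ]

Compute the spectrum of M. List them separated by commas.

Compute the characteristic polynomial p(r) = det(rI - M).
Expanding along the first row, p(r) = r^3 + 7r^2 + 16r + 12.
Since p(-2) = 0, r = -2 is a root.
Dividing by (r + 2) leaves r^2 + 5r + 6.
The quadratic factors as (r + 3)·(r + 2).
Eigenvalues: -3, -2, -2.

-3, -2, -2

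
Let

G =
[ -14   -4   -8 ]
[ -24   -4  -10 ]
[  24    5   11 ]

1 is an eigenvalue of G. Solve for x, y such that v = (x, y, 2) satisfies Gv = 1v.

We need (G - 1I)v = 0.
G - 1I = [[-15, -4, -8], [-24, -5, -10], [24, 5, 10]].
Row 1: (-15)·x + (-4)·y + (-8)·2 = 0
Row 2: (-24)·x + (-5)·y + (-10)·2 = 0
Row 3: (24)·x + (5)·y + (10)·2 = 0
Solving gives x = 0, y = -4.
Check: G·(0, -4, 2) = (0, -4, 2) = 1·(0, -4, 2).

0, -4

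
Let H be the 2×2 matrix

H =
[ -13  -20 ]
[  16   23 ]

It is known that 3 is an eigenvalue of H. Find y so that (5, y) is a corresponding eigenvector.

-4

We need (H - 3I)v = 0.
H - 3I = [[-16, -20], [16, 20]].
Row 1: (-16)·5 + (-20)·y = 0
Row 2: (16)·5 + (20)·y = 0
Solving gives y = -4.
Check: H·(5, -4) = (15, -12) = 3·(5, -4).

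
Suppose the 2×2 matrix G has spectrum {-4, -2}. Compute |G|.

8

det(G) is the product of the eigenvalues: (-4) · (-2) = 8.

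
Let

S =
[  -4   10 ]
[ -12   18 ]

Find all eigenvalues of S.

6, 8

det(S - λI) = (-4 - λ)(18 - λ) - (10)·(-12) = λ^2 - 14λ + 48.
This factors as (λ - 6)·(λ - 8) = 0.
Eigenvalues: 6, 8.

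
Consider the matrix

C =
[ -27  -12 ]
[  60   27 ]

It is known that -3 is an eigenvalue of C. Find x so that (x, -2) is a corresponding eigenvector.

We need (C + 3I)v = 0.
C + 3I = [[-24, -12], [60, 30]].
Row 1: (-24)·x + (-12)·-2 = 0
Row 2: (60)·x + (30)·-2 = 0
Solving gives x = 1.
Check: C·(1, -2) = (-3, 6) = -3·(1, -2).

1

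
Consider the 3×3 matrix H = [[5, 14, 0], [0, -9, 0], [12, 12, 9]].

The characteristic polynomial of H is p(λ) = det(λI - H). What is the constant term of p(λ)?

405

p(λ) = λ^3 - 5λ^2 - 81λ + 405.
The constant term is 405.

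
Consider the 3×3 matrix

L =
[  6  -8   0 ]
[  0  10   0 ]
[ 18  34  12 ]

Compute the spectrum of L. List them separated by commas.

6, 10, 12

The characteristic polynomial is p(μ) = det(μI - L).
Cofactor expansion gives p(μ) = μ^3 - 28μ^2 + 252μ - 720.
Rational-root test: μ = 6 gives p(6) = 0.
Dividing by (μ - 6) leaves μ^2 - 22μ + 120.
The quadratic factors as (μ - 10)·(μ - 12).
Eigenvalues: 6, 10, 12.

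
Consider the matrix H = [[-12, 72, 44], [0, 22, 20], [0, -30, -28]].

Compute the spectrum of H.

-12, -8, 2

Set up det(λI - H) = 0.
Cofactor expansion gives p(λ) = λ^3 + 18λ^2 + 56λ - 192.
Rational-root test: λ = 2 gives p(2) = 0.
Factor out (λ - 2): p(λ) = (λ - 2)·(λ^2 + 20λ + 96).
The quadratic factors as (λ + 12)·(λ + 8).
Eigenvalues: -12, -8, 2.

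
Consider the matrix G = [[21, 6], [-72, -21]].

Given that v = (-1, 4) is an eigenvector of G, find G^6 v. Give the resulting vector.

(-729, 2916)

First find the eigenvalue: Gv = (3, -12) = -3·(-1, 4), so λ = -3.
Then G^6 v = λ^6·v = (-3)^6·(-1, 4) = 729·(-1, 4) = (-729, 2916).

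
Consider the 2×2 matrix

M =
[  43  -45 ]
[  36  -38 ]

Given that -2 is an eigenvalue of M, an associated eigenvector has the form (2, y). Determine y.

We need (M + 2I)v = 0.
M + 2I = [[45, -45], [36, -36]].
Row 1: (45)·2 + (-45)·y = 0
Row 2: (36)·2 + (-36)·y = 0
Solving gives y = 2.
Check: M·(2, 2) = (-4, -4) = -2·(2, 2).

2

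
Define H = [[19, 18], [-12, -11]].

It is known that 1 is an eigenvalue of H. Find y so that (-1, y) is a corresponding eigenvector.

1

We need (H - 1I)v = 0.
H - 1I = [[18, 18], [-12, -12]].
Row 1: (18)·-1 + (18)·y = 0
Row 2: (-12)·-1 + (-12)·y = 0
Solving gives y = 1.
Check: H·(-1, 1) = (-1, 1) = 1·(-1, 1).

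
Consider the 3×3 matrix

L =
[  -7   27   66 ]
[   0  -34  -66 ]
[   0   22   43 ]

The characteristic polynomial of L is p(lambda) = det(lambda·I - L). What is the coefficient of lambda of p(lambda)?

-73

p(lambda) = lambda^3 - 2·lambda^2 - 73·lambda - 70.
The coefficient of lambda is -73.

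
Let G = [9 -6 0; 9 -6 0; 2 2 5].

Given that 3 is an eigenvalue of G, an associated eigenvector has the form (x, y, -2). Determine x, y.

1, 1

We need (G - 3I)v = 0.
G - 3I = [[6, -6, 0], [9, -9, 0], [2, 2, 2]].
Row 1: (6)·x + (-6)·y + (0)·-2 = 0
Row 2: (9)·x + (-9)·y + (0)·-2 = 0
Row 3: (2)·x + (2)·y + (2)·-2 = 0
Solving gives x = 1, y = 1.
Check: G·(1, 1, -2) = (3, 3, -6) = 3·(1, 1, -2).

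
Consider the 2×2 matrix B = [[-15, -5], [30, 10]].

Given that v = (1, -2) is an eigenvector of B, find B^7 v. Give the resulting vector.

(-78125, 156250)

First find the eigenvalue: Bv = (-5, 10) = -5·(1, -2), so λ = -5.
Then B^7 v = λ^7·v = (-5)^7·(1, -2) = -78125·(1, -2) = (-78125, 156250).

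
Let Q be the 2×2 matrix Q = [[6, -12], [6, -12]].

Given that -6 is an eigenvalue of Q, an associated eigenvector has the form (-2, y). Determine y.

-2

We need (Q + 6I)v = 0.
Q + 6I = [[12, -12], [6, -6]].
Row 1: (12)·-2 + (-12)·y = 0
Row 2: (6)·-2 + (-6)·y = 0
Solving gives y = -2.
Check: Q·(-2, -2) = (12, 12) = -6·(-2, -2).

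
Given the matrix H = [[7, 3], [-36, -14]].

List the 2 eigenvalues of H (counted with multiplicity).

-5, -2

det(H - rI) = (7 - r)(-14 - r) - (3)·(-36) = r^2 + 7r + 10.
This factors as (r + 5)·(r + 2) = 0.
Eigenvalues: -5, -2.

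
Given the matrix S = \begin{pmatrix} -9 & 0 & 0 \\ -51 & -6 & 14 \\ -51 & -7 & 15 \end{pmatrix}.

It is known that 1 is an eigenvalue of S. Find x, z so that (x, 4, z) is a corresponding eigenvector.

0, 2

We need (S - 1I)v = 0.
S - 1I = [[-10, 0, 0], [-51, -7, 14], [-51, -7, 14]].
Row 1: (-10)·x + (0)·4 + (0)·z = 0
Row 2: (-51)·x + (-7)·4 + (14)·z = 0
Row 3: (-51)·x + (-7)·4 + (14)·z = 0
Solving gives x = 0, z = 2.
Check: S·(0, 4, 2) = (0, 4, 2) = 1·(0, 4, 2).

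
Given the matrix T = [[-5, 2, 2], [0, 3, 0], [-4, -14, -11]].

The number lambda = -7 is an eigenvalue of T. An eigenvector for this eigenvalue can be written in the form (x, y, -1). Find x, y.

We need (T + 7I)v = 0.
T + 7I = [[2, 2, 2], [0, 10, 0], [-4, -14, -4]].
Row 1: (2)·x + (2)·y + (2)·-1 = 0
Row 2: (0)·x + (10)·y + (0)·-1 = 0
Row 3: (-4)·x + (-14)·y + (-4)·-1 = 0
Solving gives x = 1, y = 0.
Check: T·(1, 0, -1) = (-7, 0, 7) = -7·(1, 0, -1).

1, 0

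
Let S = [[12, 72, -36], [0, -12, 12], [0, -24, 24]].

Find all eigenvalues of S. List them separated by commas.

0, 12, 12

Compute the characteristic polynomial p(r) = det(rI - S).
Cofactor expansion gives p(r) = r^3 - 24r^2 + 144r.
Rational-root test: r = 0 gives p(0) = 0.
Factor out r: p(r) = r·(r^2 - 24r + 144).
The quadratic factor is (r - 12)^2.
Eigenvalues: 0, 12, 12.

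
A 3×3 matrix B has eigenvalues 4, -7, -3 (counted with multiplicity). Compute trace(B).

-6

trace(B) is the sum of the eigenvalues: (4) + (-7) + (-3) = -6.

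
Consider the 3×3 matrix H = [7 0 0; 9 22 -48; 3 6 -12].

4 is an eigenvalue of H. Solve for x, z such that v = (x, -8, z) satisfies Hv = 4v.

We need (H - 4I)v = 0.
H - 4I = [[3, 0, 0], [9, 18, -48], [3, 6, -16]].
Row 1: (3)·x + (0)·-8 + (0)·z = 0
Row 2: (9)·x + (18)·-8 + (-48)·z = 0
Row 3: (3)·x + (6)·-8 + (-16)·z = 0
Solving gives x = 0, z = -3.
Check: H·(0, -8, -3) = (0, -32, -12) = 4·(0, -8, -3).

0, -3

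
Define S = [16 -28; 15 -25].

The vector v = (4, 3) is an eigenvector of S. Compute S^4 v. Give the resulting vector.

First find the eigenvalue: Sv = (-20, -15) = -5·(4, 3), so λ = -5.
Then S^4 v = λ^4·v = (-5)^4·(4, 3) = 625·(4, 3) = (2500, 1875).

(2500, 1875)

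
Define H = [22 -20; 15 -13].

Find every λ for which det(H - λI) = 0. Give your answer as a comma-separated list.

det(H - λI) = (22 - λ)(-13 - λ) - (-20)·(15) = λ^2 - 9λ + 14.
This factors as (λ - 2)·(λ - 7) = 0.
Eigenvalues: 2, 7.

2, 7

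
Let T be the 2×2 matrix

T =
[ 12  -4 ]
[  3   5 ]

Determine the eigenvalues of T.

det(T - μI) = (12 - μ)(5 - μ) - (-4)·(3) = μ^2 - 17μ + 72.
This factors as (μ - 8)·(μ - 9) = 0.
Eigenvalues: 8, 9.

8, 9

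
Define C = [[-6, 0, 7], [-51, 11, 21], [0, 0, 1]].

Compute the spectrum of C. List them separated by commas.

The characteristic polynomial is p(μ) = det(μI - C).
Expanding the 3×3 determinant: p(μ) = μ^3 - 6μ^2 - 61μ + 66.
Try μ = 1: p(1) = 0, so 1 is a root.
Factor out (μ - 1): p(μ) = (μ - 1)·(μ^2 - 5μ - 66).
The quadratic factors as (μ + 6)·(μ - 11).
Eigenvalues: -6, 1, 11.

-6, 1, 11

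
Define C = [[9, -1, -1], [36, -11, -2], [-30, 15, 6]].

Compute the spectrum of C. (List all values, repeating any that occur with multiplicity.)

-9, 6, 7

Set up det(λI - C) = 0.
Expanding along the first row, p(λ) = λ^3 - 4λ^2 - 75λ + 378.
Since p(6) = 0, λ = 6 is a root.
Dividing by (λ - 6) leaves λ^2 + 2λ - 63.
The quadratic factors as (λ + 9)·(λ - 7).
Eigenvalues: -9, 6, 7.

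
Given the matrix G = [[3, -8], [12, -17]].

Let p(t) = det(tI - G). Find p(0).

45

p(0) = det(0·I − G) = det(−G) = (−1)^2·det(G).
det(G) = 45, so p(0) = 45.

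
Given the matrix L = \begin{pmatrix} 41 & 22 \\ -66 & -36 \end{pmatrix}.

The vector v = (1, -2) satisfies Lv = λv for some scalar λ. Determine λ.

Compute Lv: L·(1, -2) = (-3, 6).
Since Lv = λv, compare component 1: -3 = λ·1, so λ = -3.

-3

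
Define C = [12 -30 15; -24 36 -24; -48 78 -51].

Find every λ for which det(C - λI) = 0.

-12, -3, 12

The characteristic polynomial is p(s) = det(sI - C).
Expanding the 3×3 determinant: p(s) = s^3 + 3s^2 - 144s - 432.
Try s = -3: p(-3) = 0, so -3 is a root.
Factor out (s + 3): p(s) = (s + 3)·(s^2 - 144).
The quadratic factors as (s + 12)·(s - 12).
Eigenvalues: -12, -3, 12.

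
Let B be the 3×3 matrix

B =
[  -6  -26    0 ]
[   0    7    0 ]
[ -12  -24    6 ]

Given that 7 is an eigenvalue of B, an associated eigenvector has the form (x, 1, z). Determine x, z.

We need (B - 7I)v = 0.
B - 7I = [[-13, -26, 0], [0, 0, 0], [-12, -24, -1]].
Row 1: (-13)·x + (-26)·1 + (0)·z = 0
Row 2: (0)·x + (0)·1 + (0)·z = 0
Row 3: (-12)·x + (-24)·1 + (-1)·z = 0
Solving gives x = -2, z = 0.
Check: B·(-2, 1, 0) = (-14, 7, 0) = 7·(-2, 1, 0).

-2, 0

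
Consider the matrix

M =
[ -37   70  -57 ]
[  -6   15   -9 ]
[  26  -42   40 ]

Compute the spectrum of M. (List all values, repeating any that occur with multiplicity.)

The characteristic polynomial is p(μ) = det(μI - M).
Cofactor expansion gives p(μ) = μ^3 - 18μ^2 + 89μ - 72.
Since p(9) = 0, μ = 9 is a root.
Dividing by (μ - 9) leaves μ^2 - 9μ + 8.
The quadratic factors as (μ - 1)·(μ - 8).
Eigenvalues: 1, 8, 9.

1, 8, 9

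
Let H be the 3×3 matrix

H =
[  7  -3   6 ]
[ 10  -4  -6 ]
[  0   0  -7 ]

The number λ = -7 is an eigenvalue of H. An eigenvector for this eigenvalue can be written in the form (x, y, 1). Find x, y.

0, 2

We need (H + 7I)v = 0.
H + 7I = [[14, -3, 6], [10, 3, -6], [0, 0, 0]].
Row 1: (14)·x + (-3)·y + (6)·1 = 0
Row 2: (10)·x + (3)·y + (-6)·1 = 0
Row 3: (0)·x + (0)·y + (0)·1 = 0
Solving gives x = 0, y = 2.
Check: H·(0, 2, 1) = (0, -14, -7) = -7·(0, 2, 1).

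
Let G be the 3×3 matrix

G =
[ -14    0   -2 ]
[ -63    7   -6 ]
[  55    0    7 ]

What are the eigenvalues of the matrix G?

Set up det(μI - G) = 0.
Expanding the 3×3 determinant: p(μ) = μ^3 - 37μ - 84.
Since p(-3) = 0, μ = -3 is a root.
Factor out (μ + 3): p(μ) = (μ + 3)·(μ^2 - 3μ - 28).
The quadratic factors as (μ + 4)·(μ - 7).
Eigenvalues: -4, -3, 7.

-4, -3, 7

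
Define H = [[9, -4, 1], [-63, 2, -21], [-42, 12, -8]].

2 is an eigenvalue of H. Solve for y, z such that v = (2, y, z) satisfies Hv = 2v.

We need (H - 2I)v = 0.
H - 2I = [[7, -4, 1], [-63, 0, -21], [-42, 12, -10]].
Row 1: (7)·2 + (-4)·y + (1)·z = 0
Row 2: (-63)·2 + (0)·y + (-21)·z = 0
Row 3: (-42)·2 + (12)·y + (-10)·z = 0
Solving gives y = 2, z = -6.
Check: H·(2, 2, -6) = (4, 4, -12) = 2·(2, 2, -6).

2, -6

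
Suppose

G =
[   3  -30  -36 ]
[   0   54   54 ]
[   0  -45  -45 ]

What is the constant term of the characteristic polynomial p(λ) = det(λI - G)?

p(0) = det(0·I − G) = det(−G) = (−1)^3·det(G).
det(G) = 0, so p(0) = 0.

0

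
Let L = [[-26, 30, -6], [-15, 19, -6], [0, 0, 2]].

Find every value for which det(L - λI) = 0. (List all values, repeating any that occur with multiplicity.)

The characteristic polynomial is p(μ) = det(μI - L).
Cofactor expansion gives p(μ) = μ^3 + 5μ^2 - 58μ + 88.
Rational-root test: μ = 4 gives p(4) = 0.
Dividing by (μ - 4) leaves μ^2 + 9μ - 22.
The quadratic factors as (μ + 11)·(μ - 2).
Eigenvalues: -11, 2, 4.

-11, 2, 4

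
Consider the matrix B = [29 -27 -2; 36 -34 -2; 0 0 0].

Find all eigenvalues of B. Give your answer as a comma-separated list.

The characteristic polynomial is p(s) = det(sI - B).
Expanding along the first row, p(s) = s^3 + 5s^2 - 14s.
Try s = -7: p(-7) = 0, so -7 is a root.
Dividing by (s + 7) leaves s^2 - 2s.
The quadratic factors as s·(s - 2).
Eigenvalues: -7, 0, 2.

-7, 0, 2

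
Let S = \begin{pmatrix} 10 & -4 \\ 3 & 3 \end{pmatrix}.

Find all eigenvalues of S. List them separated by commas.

6, 7

det(S - λI) = (10 - λ)(3 - λ) - (-4)·(3) = λ^2 - 13λ + 42.
This factors as (λ - 6)·(λ - 7) = 0.
Eigenvalues: 6, 7.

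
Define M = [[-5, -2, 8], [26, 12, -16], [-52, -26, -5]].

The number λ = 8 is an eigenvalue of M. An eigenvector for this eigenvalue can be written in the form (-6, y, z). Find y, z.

We need (M - 8I)v = 0.
M - 8I = [[-13, -2, 8], [26, 4, -16], [-52, -26, -13]].
Row 1: (-13)·-6 + (-2)·y + (8)·z = 0
Row 2: (26)·-6 + (4)·y + (-16)·z = 0
Row 3: (-52)·-6 + (-26)·y + (-13)·z = 0
Solving gives y = 15, z = -6.
Check: M·(-6, 15, -6) = (-48, 120, -48) = 8·(-6, 15, -6).

15, -6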